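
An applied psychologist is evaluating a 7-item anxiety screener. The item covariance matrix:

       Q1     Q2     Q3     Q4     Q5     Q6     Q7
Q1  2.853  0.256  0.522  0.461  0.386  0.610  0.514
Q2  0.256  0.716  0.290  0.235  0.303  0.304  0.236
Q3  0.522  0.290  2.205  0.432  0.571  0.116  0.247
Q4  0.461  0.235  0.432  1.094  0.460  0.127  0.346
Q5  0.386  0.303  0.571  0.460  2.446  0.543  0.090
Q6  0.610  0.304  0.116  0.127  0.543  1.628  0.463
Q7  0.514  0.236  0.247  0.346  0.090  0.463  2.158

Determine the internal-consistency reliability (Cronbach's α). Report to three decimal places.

α = 0.623

Σσ²ᵢ = 2.853 + 0.716 + 2.205 + 1.094 + 2.446 + 1.628 + 2.158 = 13.100
Σ_{i<j} σ_ij = 7.512
total variance = 13.100 + 2 × 7.512 = 28.124
α = (k/(k−1))·(1 − Σσ²ᵢ/total variance) = (7/6)·(1 − 13.100/28.124) = 0.623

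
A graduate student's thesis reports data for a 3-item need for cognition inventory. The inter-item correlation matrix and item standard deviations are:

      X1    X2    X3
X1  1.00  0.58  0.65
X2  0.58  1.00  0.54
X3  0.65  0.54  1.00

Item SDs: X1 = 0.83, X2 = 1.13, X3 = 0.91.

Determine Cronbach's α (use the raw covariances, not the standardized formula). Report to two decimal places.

Cronbach's α = 0.80

Σσ²ᵢ = 0.83² + 1.13² + 0.91² = 2.7939
Covariances σ_ij = r_ij · s_i · s_j:
  σ(X1,X2) = 0.58 × 0.83 × 1.13 = 0.5440
  σ(X1,X3) = 0.65 × 0.83 × 0.91 = 0.4909
  σ(X2,X3) = 0.54 × 1.13 × 0.91 = 0.5553
σ²_T = Σσ²ᵢ + 2·Σσ_ij = 2.7939 + 2 × 1.5902 = 5.9743
α = (3/2)·(1 − 2.7939/5.9743) = 0.80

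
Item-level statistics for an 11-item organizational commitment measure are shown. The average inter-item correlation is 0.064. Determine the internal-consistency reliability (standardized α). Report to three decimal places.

Standardized α = k·r̄ / (1 + (k−1)·r̄) = 11 × 0.064 / (1 + 10 × 0.064)
  = 0.7040 / 1.6400 = 0.429

standardized α = 0.429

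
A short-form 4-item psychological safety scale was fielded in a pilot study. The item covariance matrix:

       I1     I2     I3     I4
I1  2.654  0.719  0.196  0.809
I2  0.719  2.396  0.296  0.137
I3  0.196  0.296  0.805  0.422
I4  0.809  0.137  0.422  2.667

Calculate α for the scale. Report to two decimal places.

α = 0.50

sum of item variances = 2.654 + 2.396 + 0.805 + 2.667 = 8.522
Sum of off-diagonal covariances = 2.579
Var(T) = 8.522 + 2 × 2.579 = 13.680
α = (k/(k−1))·(1 − sum of item variances/Var(T)) = (4/3)·(1 − 8.522/13.680) = 0.50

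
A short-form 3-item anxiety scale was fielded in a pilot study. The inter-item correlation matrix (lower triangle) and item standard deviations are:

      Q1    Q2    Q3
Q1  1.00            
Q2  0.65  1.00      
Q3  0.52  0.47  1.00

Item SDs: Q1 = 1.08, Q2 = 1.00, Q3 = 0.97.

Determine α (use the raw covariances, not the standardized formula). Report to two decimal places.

Σσ²ᵢ = 1.08² + 1.00² + 0.97² = 3.1073
Covariances σ_ij = r_ij · s_i · s_j:
  σ(Q1,Q2) = 0.65 × 1.08 × 1.00 = 0.7020
  σ(Q1,Q3) = 0.52 × 1.08 × 0.97 = 0.5448
  σ(Q2,Q3) = 0.47 × 1.00 × 0.97 = 0.4559
σ²_T = Σσ²ᵢ + 2·Σσ_ij = 3.1073 + 2 × 1.7027 = 6.5127
α = (3/2)·(1 − 3.1073/6.5127) = 0.78

α = 0.78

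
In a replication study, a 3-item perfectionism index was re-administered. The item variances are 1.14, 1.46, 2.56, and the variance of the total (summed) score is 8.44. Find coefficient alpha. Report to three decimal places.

coefficient alpha = 0.583

Σσᵢ² = 1.14 + 1.46 + 2.56 = 5.16
α = (k/(k−1))·(1 − Σσᵢ²/σ²_T) = (3/2)·(1 − 5.16/8.44) = 0.583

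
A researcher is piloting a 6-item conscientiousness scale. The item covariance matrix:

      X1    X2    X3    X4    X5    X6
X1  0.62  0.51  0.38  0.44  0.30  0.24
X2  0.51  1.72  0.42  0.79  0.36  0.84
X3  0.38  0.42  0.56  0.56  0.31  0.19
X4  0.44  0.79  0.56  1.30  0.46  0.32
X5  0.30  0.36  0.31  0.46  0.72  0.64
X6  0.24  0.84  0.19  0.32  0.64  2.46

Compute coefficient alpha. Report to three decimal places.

coefficient alpha = 0.776

Σσᵢ² = 0.62 + 1.72 + 0.56 + 1.30 + 0.72 + 2.46 = 7.38
Sum of off-diagonal covariances = 6.76
σ²_T = 7.38 + 2 × 6.76 = 20.90
α = (k/(k−1))·(1 − Σσᵢ²/σ²_T) = (6/5)·(1 − 7.38/20.90) = 0.776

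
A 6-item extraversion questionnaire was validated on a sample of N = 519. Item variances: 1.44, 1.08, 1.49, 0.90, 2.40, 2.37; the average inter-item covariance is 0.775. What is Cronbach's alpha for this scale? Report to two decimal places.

α = 0.85

Σσ²ᵢ = 1.44 + 1.08 + 1.49 + 0.90 + 2.40 + 2.37 = 9.68
Sum of the 15 distinct covariances = 15 × 0.775 = 11.625
Var(T) = Σσ²ᵢ + 2·Σcov = 9.68 + 2 × 11.625 = 32.930
α = (6/5)·(1 − 9.68/32.930) = 0.85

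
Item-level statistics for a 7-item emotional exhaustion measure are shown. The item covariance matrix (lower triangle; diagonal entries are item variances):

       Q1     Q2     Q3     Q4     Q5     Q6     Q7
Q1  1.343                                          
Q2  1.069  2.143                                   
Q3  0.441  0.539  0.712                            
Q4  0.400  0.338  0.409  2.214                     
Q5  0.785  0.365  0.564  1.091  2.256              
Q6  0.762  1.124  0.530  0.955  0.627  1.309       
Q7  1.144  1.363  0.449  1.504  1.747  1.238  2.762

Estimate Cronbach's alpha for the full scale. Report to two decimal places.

ΣVar(i) = 1.343 + 2.143 + 0.712 + 2.214 + 2.256 + 1.309 + 2.762 = 12.739
Σ_{i<j} σ_ij = 17.444
σ²_total = 12.739 + 2 × 17.444 = 47.627
α = (k/(k−1))·(1 − ΣVar(i)/σ²_total) = (7/6)·(1 − 12.739/47.627) = 0.85

α = 0.85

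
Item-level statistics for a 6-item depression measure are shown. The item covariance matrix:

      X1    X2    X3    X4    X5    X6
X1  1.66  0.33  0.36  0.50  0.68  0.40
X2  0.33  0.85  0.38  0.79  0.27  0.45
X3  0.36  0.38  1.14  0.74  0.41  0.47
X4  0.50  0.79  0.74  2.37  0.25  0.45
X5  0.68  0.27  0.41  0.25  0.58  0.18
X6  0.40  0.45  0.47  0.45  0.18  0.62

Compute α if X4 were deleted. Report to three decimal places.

α = 0.773

Remaining items: X1, X2, X3, X5, X6 (k = 5).
ΣVar(i) = 1.66 + 0.85 + 1.14 + 0.58 + 0.62 = 4.85
σ²_T = 4.85 + 2 × 3.93 = 12.71
α (item deleted) = (5/4)·(1 − 4.85/12.71) = 0.773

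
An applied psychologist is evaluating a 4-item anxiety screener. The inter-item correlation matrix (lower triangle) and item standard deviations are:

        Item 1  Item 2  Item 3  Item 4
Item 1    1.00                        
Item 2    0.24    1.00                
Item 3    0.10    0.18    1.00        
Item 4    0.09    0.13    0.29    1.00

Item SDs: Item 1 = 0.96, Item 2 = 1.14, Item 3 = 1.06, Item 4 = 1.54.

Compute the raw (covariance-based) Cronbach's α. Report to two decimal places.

Σσ²ᵢ = 0.96² + 1.14² + 1.06² + 1.54² = 5.7164
Covariances σ_ij = r_ij · s_i · s_j:
  σ(Item 1,Item 2) = 0.24 × 0.96 × 1.14 = 0.2627
  σ(Item 1,Item 3) = 0.10 × 0.96 × 1.06 = 0.1018
  σ(Item 1,Item 4) = 0.09 × 0.96 × 1.54 = 0.1331
  σ(Item 2,Item 3) = 0.18 × 1.14 × 1.06 = 0.2175
  σ(Item 2,Item 4) = 0.13 × 1.14 × 1.54 = 0.2282
  σ(Item 3,Item 4) = 0.29 × 1.06 × 1.54 = 0.4734
σ²_T = Σσ²ᵢ + 2·Σσ_ij = 5.7164 + 2 × 1.4167 = 8.5498
α = (4/3)·(1 − 5.7164/8.5498) = 0.44

Cronbach's α = 0.44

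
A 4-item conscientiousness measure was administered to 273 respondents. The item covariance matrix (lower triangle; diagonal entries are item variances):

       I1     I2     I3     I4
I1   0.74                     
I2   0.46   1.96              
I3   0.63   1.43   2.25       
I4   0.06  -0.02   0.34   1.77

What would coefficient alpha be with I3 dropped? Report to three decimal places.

coefficient alpha = 0.274

Remaining items: I1, I2, I4 (k = 3).
Σσ²ᵢ = 0.74 + 1.96 + 1.77 = 4.47
total variance = 4.47 + 2 × 0.50 = 5.47
α (item deleted) = (3/2)·(1 − 4.47/5.47) = 0.274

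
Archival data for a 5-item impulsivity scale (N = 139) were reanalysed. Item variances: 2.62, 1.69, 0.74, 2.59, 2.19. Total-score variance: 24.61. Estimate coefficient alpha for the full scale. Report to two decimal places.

α = 0.75

ΣVar(i) = 2.62 + 1.69 + 0.74 + 2.59 + 2.19 = 9.83
α = (k/(k−1))·(1 − ΣVar(i)/total variance) = (5/4)·(1 − 9.83/24.61) = 0.75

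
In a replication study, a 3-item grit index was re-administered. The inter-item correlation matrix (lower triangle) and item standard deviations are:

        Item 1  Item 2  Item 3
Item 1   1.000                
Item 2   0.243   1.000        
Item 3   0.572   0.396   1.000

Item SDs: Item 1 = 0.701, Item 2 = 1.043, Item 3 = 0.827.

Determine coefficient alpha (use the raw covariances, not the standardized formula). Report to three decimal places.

Σσ²ᵢ = 0.701² + 1.043² + 0.827² = 2.2632
Covariances σ_ij = r_ij · s_i · s_j:
  σ(Item 1,Item 2) = 0.243 × 0.701 × 1.043 = 0.1777
  σ(Item 1,Item 3) = 0.572 × 0.701 × 0.827 = 0.3316
  σ(Item 2,Item 3) = 0.396 × 1.043 × 0.827 = 0.3416
σ²_T = Σσ²ᵢ + 2·Σσ_ij = 2.2632 + 2 × 0.8509 = 3.9650
α = (3/2)·(1 − 2.2632/3.9650) = 0.644

coefficient alpha = 0.644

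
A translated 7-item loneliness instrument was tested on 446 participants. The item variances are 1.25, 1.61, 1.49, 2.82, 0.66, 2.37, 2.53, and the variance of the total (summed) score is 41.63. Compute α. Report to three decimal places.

α = 0.810

Σσ²ᵢ = 1.25 + 1.61 + 1.49 + 2.82 + 0.66 + 2.37 + 2.53 = 12.73
α = (k/(k−1))·(1 − Σσ²ᵢ/σ²_T) = (7/6)·(1 − 12.73/41.63) = 0.810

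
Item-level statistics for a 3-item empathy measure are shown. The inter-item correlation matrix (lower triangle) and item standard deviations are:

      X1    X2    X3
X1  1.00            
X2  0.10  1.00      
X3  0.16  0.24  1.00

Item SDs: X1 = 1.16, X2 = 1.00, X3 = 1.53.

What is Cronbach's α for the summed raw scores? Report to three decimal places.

Σσ²ᵢ = 1.16² + 1.00² + 1.53² = 4.6865
Covariances σ_ij = r_ij · s_i · s_j:
  σ(X1,X2) = 0.10 × 1.16 × 1.00 = 0.1160
  σ(X1,X3) = 0.16 × 1.16 × 1.53 = 0.2840
  σ(X2,X3) = 0.24 × 1.00 × 1.53 = 0.3672
σ²_T = Σσ²ᵢ + 2·Σσ_ij = 4.6865 + 2 × 0.7672 = 6.2209
α = (3/2)·(1 − 4.6865/6.2209) = 0.370

α = 0.370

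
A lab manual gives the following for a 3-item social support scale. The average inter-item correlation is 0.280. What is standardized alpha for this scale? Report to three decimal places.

standardized alpha = 0.538

Standardized α = k·r̄ / (1 + (k−1)·r̄) = 3 × 0.280 / (1 + 2 × 0.280)
  = 0.8400 / 1.5600 = 0.538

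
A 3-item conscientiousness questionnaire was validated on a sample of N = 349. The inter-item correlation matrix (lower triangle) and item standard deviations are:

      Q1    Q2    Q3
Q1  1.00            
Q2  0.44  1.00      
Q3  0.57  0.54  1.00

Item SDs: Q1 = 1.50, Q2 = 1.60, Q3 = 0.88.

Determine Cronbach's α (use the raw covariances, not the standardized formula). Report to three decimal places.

Σσ²ᵢ = 1.50² + 1.60² + 0.88² = 5.5844
Covariances σ_ij = r_ij · s_i · s_j:
  σ(Q1,Q2) = 0.44 × 1.50 × 1.60 = 1.0560
  σ(Q1,Q3) = 0.57 × 1.50 × 0.88 = 0.7524
  σ(Q2,Q3) = 0.54 × 1.60 × 0.88 = 0.7603
σ²_T = Σσ²ᵢ + 2·Σσ_ij = 5.5844 + 2 × 2.5687 = 10.7218
α = (3/2)·(1 − 5.5844/10.7218) = 0.719

α = 0.719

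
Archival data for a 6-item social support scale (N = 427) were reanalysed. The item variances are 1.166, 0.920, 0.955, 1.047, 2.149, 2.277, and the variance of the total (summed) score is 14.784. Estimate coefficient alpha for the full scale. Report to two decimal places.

coefficient alpha = 0.51

sum of item variances = 1.166 + 0.920 + 0.955 + 1.047 + 2.149 + 2.277 = 8.514
α = (k/(k−1))·(1 − sum of item variances/σ²_total) = (6/5)·(1 − 8.514/14.784) = 0.51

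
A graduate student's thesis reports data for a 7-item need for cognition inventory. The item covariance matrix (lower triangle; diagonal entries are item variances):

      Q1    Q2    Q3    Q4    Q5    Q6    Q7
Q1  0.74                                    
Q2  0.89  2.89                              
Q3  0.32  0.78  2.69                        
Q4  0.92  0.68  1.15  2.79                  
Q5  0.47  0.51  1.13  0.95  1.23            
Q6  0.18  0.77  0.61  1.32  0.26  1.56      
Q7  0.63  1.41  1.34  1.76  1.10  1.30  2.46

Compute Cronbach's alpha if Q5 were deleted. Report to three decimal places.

Remaining items: Q1, Q2, Q3, Q4, Q6, Q7 (k = 6).
Σσᵢ² = 0.74 + 2.89 + 2.69 + 2.79 + 1.56 + 2.46 = 13.13
total variance = 13.13 + 2 × 14.06 = 41.25
α (item deleted) = (6/5)·(1 − 13.13/41.25) = 0.818

Cronbach's alpha = 0.818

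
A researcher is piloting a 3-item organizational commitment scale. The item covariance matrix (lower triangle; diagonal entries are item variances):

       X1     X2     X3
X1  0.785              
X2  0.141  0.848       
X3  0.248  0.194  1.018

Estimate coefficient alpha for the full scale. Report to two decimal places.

coefficient alpha = 0.46

Σσᵢ² = 0.785 + 0.848 + 1.018 = 2.651
Σ_{i<j} σ_ij = 0.583
Var(T) = 2.651 + 2 × 0.583 = 3.817
α = (k/(k−1))·(1 − Σσᵢ²/Var(T)) = (3/2)·(1 − 2.651/3.817) = 0.46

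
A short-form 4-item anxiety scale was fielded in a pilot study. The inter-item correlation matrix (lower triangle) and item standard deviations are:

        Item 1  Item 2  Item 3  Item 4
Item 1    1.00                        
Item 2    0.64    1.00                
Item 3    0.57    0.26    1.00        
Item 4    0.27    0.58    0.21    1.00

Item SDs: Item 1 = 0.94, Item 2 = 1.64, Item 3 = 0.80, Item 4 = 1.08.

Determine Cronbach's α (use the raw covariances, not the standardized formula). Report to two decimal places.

Σσ²ᵢ = 0.94² + 1.64² + 0.80² + 1.08² = 5.3796
Covariances σ_ij = r_ij · s_i · s_j:
  σ(Item 1,Item 2) = 0.64 × 0.94 × 1.64 = 0.9866
  σ(Item 1,Item 3) = 0.57 × 0.94 × 0.80 = 0.4286
  σ(Item 1,Item 4) = 0.27 × 0.94 × 1.08 = 0.2741
  σ(Item 2,Item 3) = 0.26 × 1.64 × 0.80 = 0.3411
  σ(Item 2,Item 4) = 0.58 × 1.64 × 1.08 = 1.0273
  σ(Item 3,Item 4) = 0.21 × 0.80 × 1.08 = 0.1814
σ²_T = Σσ²ᵢ + 2·Σσ_ij = 5.3796 + 2 × 3.2391 = 11.8578
α = (4/3)·(1 − 5.3796/11.8578) = 0.73

Cronbach's α = 0.73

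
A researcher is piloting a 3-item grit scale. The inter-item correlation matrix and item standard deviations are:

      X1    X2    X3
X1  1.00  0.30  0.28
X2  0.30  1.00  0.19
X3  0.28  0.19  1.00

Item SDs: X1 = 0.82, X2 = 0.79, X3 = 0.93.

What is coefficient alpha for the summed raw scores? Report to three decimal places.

coefficient alpha = 0.504

Σσ²ᵢ = 0.82² + 0.79² + 0.93² = 2.1614
Covariances σ_ij = r_ij · s_i · s_j:
  σ(X1,X2) = 0.30 × 0.82 × 0.79 = 0.1943
  σ(X1,X3) = 0.28 × 0.82 × 0.93 = 0.2135
  σ(X2,X3) = 0.19 × 0.79 × 0.93 = 0.1396
σ²_T = Σσ²ᵢ + 2·Σσ_ij = 2.1614 + 2 × 0.5474 = 3.2562
α = (3/2)·(1 − 2.1614/3.2562) = 0.504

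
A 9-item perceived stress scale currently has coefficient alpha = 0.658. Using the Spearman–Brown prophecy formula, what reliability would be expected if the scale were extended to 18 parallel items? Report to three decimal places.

predicted reliability = 0.794

Length factor m = 18/9 = 2.0000
α' = m·α / (1 + (m−1)·α)
   = 18/9 × 0.658 / (1 + (18/9 − 1) × 0.658)
   = 1.3160 / 1.6580 = 0.794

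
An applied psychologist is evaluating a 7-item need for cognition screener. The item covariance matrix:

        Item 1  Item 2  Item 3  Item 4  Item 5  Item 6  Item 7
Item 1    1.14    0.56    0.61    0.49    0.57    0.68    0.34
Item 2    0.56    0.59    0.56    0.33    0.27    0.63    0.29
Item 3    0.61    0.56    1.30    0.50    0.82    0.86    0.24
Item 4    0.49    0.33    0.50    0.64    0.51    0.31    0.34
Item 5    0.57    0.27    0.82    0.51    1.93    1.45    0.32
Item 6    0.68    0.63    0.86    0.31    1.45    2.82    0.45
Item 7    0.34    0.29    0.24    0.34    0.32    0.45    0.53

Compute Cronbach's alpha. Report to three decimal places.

Σσᵢ² = 1.14 + 0.59 + 1.30 + 0.64 + 1.93 + 2.82 + 0.53 = 8.95
Sum of off-diagonal covariances = 11.13
Var(T) = 8.95 + 2 × 11.13 = 31.21
α = (k/(k−1))·(1 − Σσᵢ²/Var(T)) = (7/6)·(1 − 8.95/31.21) = 0.832

α = 0.832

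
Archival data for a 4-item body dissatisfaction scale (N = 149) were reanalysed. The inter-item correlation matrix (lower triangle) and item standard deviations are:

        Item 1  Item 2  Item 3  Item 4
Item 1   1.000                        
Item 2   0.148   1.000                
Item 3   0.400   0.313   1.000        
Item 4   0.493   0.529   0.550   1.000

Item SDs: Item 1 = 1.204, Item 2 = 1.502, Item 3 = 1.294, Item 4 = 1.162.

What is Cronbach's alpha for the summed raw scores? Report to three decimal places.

Σσ²ᵢ = 1.204² + 1.502² + 1.294² + 1.162² = 6.7303
Covariances σ_ij = r_ij · s_i · s_j:
  σ(Item 1,Item 2) = 0.148 × 1.204 × 1.502 = 0.2676
  σ(Item 1,Item 3) = 0.400 × 1.204 × 1.294 = 0.6232
  σ(Item 1,Item 4) = 0.493 × 1.204 × 1.162 = 0.6897
  σ(Item 2,Item 3) = 0.313 × 1.502 × 1.294 = 0.6083
  σ(Item 2,Item 4) = 0.529 × 1.502 × 1.162 = 0.9233
  σ(Item 3,Item 4) = 0.550 × 1.294 × 1.162 = 0.8270
σ²_T = Σσ²ᵢ + 2·Σσ_ij = 6.7303 + 2 × 3.9391 = 14.6085
α = (4/3)·(1 − 6.7303/14.6085) = 0.719

Cronbach's alpha = 0.719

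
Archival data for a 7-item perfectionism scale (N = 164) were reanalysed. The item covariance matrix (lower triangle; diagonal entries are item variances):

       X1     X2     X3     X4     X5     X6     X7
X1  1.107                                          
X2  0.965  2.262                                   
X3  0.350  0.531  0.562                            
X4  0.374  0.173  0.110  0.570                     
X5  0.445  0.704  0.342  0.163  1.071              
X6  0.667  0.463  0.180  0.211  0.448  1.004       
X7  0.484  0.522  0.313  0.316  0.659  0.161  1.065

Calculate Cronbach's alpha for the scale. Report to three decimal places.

α = 0.807

sum of item variances = 1.107 + 2.262 + 0.562 + 0.570 + 1.071 + 1.004 + 1.065 = 7.641
Sum of the distinct covariances = 8.581
total variance = 7.641 + 2 × 8.581 = 24.803
α = (k/(k−1))·(1 − sum of item variances/total variance) = (7/6)·(1 − 7.641/24.803) = 0.807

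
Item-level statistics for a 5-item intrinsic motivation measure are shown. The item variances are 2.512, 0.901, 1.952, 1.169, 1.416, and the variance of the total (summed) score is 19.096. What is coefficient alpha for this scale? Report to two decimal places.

coefficient alpha = 0.73

Σσᵢ² = 2.512 + 0.901 + 1.952 + 1.169 + 1.416 = 7.950
α = (k/(k−1))·(1 − Σσᵢ²/σ²_T) = (5/4)·(1 − 7.950/19.096) = 0.73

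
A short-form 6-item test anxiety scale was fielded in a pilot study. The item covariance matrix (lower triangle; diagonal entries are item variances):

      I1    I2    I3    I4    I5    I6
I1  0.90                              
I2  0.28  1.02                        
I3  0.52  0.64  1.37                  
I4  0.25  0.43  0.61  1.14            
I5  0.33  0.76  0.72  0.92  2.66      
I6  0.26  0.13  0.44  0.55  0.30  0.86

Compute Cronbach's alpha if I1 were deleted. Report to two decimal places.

α = 0.76

Remaining items: I2, I3, I4, I5, I6 (k = 5).
sum of item variances = 1.02 + 1.37 + 1.14 + 2.66 + 0.86 = 7.05
σ²_T = 7.05 + 2 × 5.50 = 18.05
α (item deleted) = (5/4)·(1 − 7.05/18.05) = 0.76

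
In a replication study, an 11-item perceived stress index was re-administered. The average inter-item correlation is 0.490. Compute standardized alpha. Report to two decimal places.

Standardized α = k·r̄ / (1 + (k−1)·r̄) = 11 × 0.490 / (1 + 10 × 0.490)
  = 5.3900 / 5.9000 = 0.91

standardized alpha = 0.91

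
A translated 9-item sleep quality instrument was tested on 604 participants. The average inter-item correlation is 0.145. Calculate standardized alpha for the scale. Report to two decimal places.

Standardized α = k·r̄ / (1 + (k−1)·r̄) = 9 × 0.145 / (1 + 8 × 0.145)
  = 1.3050 / 2.1600 = 0.60

standardized alpha = 0.60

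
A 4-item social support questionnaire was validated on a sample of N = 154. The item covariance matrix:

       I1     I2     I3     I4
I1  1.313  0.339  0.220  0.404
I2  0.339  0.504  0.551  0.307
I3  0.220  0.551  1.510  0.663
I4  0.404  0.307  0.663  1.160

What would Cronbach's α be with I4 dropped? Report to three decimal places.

Cronbach's α = 0.600

Remaining items: I1, I2, I3 (k = 3).
Σσ²ᵢ = 1.313 + 0.504 + 1.510 = 3.327
σ²_T = 3.327 + 2 × 1.110 = 5.547
α (item deleted) = (3/2)·(1 − 3.327/5.547) = 0.600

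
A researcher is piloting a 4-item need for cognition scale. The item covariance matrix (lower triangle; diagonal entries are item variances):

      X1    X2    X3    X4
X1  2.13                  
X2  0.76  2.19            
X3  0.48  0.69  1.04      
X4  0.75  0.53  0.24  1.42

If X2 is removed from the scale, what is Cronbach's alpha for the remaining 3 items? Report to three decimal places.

Remaining items: X1, X3, X4 (k = 3).
ΣVar(i) = 2.13 + 1.04 + 1.42 = 4.59
total variance = 4.59 + 2 × 1.47 = 7.53
α (item deleted) = (3/2)·(1 − 4.59/7.53) = 0.586

α = 0.586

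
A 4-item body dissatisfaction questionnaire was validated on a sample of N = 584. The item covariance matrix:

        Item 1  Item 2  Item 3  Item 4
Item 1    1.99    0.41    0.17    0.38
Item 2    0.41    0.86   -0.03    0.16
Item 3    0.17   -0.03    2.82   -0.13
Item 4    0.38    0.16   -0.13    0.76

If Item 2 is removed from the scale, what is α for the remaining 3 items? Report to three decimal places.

Remaining items: Item 1, Item 3, Item 4 (k = 3).
Σσᵢ² = 1.99 + 2.82 + 0.76 = 5.57
σ²_total = 5.57 + 2 × 0.42 = 6.41
α (item deleted) = (3/2)·(1 − 5.57/6.41) = 0.197

α = 0.197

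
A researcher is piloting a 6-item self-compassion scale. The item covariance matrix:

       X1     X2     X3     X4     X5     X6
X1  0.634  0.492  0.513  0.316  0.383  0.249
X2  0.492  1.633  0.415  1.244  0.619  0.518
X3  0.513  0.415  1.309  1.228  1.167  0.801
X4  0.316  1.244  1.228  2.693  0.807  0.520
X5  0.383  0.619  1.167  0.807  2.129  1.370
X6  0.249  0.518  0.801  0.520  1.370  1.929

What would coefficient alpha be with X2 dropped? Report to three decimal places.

Remaining items: X1, X3, X4, X5, X6 (k = 5).
Σσ²ᵢ = 0.634 + 1.309 + 2.693 + 2.129 + 1.929 = 8.694
σ²_total = 8.694 + 2 × 7.354 = 23.402
α (item deleted) = (5/4)·(1 − 8.694/23.402) = 0.786

coefficient alpha = 0.786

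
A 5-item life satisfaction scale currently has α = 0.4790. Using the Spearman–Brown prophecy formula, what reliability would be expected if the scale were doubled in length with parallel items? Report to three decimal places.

Length factor m = 2
α' = m·α / (1 + (m−1)·α)
   = 2 × 0.4790 / (1 + (2 − 1) × 0.4790)
   = 0.9580 / 1.4790 = 0.648

predicted reliability = 0.648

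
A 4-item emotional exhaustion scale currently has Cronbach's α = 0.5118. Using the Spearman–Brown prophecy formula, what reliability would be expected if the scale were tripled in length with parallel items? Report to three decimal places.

predicted reliability = 0.759

Length factor m = 3
α' = m·α / (1 + (m−1)·α)
   = 3 × 0.5118 / (1 + (3 − 1) × 0.5118)
   = 1.5354 / 2.0236 = 0.759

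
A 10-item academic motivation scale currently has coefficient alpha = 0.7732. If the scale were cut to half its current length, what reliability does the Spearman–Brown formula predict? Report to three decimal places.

predicted reliability = 0.630

Length factor m = 1/2
α' = m·α / (1 − (1−m)·α)
   = 1/2 × 0.7732 / (1 − (1 − 1/2) × 0.7732)
   = 0.3866 / 0.6134 = 0.630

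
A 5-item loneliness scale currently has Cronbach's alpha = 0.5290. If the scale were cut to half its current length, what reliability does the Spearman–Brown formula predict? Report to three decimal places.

predicted reliability = 0.360

Length factor m = 1/2
α' = m·α / (1 − (1−m)·α)
   = 1/2 × 0.5290 / (1 − (1 − 1/2) × 0.5290)
   = 0.2645 / 0.7355 = 0.360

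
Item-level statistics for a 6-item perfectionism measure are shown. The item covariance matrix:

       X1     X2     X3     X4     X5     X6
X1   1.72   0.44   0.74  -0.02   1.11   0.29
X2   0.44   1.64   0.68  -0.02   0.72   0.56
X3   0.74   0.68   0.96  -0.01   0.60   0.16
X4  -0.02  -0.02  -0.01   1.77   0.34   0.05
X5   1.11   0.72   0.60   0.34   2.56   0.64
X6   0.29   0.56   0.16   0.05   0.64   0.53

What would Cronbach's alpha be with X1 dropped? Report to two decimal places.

Remaining items: X2, X3, X4, X5, X6 (k = 5).
ΣVar(i) = 1.64 + 0.96 + 1.77 + 2.56 + 0.53 = 7.46
total variance = 7.46 + 2 × 3.72 = 14.90
α (item deleted) = (5/4)·(1 − 7.46/14.90) = 0.62

Cronbach's alpha = 0.62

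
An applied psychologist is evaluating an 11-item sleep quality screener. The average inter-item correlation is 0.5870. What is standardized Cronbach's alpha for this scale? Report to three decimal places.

Standardized α = k·r̄ / (1 + (k−1)·r̄) = 11 × 0.5870 / (1 + 10 × 0.5870)
  = 6.4570 / 6.8700 = 0.940

α = 0.940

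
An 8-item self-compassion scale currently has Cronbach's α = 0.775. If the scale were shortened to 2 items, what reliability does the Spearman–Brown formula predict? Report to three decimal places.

Length factor m = 2/8 = 0.2500
α' = m·α / (1 − (1−m)·α)
   = 2/8 × 0.775 / (1 − (1 − 2/8) × 0.775)
   = 0.1938 / 0.4187 = 0.463

predicted reliability = 0.463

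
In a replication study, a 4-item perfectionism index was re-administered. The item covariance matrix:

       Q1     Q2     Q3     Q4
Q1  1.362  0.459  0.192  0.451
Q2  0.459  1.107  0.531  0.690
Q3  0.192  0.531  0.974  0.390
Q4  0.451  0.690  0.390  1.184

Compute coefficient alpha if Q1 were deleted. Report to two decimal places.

coefficient alpha = 0.75

Remaining items: Q2, Q3, Q4 (k = 3).
sum of item variances = 1.107 + 0.974 + 1.184 = 3.265
Var(T) = 3.265 + 2 × 1.611 = 6.487
α (item deleted) = (3/2)·(1 − 3.265/6.487) = 0.75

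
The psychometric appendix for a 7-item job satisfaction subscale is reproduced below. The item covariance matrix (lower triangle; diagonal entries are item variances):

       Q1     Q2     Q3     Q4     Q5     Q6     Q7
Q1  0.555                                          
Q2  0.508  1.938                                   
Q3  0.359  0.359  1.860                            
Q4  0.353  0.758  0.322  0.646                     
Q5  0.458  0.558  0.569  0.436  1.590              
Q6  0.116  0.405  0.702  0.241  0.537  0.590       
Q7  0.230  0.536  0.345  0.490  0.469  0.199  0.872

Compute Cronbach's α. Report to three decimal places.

α = 0.805

Σσᵢ² = 0.555 + 1.938 + 1.860 + 0.646 + 1.590 + 0.590 + 0.872 = 8.051
Sum of off-diagonal covariances = 8.950
total variance = 8.051 + 2 × 8.950 = 25.951
α = (k/(k−1))·(1 − Σσᵢ²/total variance) = (7/6)·(1 − 8.051/25.951) = 0.805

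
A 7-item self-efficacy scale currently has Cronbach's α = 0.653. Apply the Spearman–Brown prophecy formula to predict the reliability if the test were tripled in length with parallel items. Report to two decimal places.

predicted reliability = 0.85

Length factor m = 3
α' = m·α / (1 + (m−1)·α)
   = 3 × 0.653 / (1 + (3 − 1) × 0.653)
   = 1.9590 / 2.3060 = 0.85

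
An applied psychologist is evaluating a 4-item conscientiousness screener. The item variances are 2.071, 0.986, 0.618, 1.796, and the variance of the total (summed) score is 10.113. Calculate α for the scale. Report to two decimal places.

α = 0.61

ΣVar(i) = 2.071 + 0.986 + 0.618 + 1.796 = 5.471
α = (k/(k−1))·(1 − ΣVar(i)/σ²_total) = (4/3)·(1 − 5.471/10.113) = 0.61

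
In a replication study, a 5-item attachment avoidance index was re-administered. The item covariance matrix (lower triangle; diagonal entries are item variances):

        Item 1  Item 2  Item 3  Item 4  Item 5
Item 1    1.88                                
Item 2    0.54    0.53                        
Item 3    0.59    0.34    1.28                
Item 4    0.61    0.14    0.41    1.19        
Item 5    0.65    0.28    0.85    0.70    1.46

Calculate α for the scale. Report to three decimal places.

Σσ²ᵢ = 1.88 + 0.53 + 1.28 + 1.19 + 1.46 = 6.34
Σ_{i<j} σ_ij = 5.11
total variance = 6.34 + 2 × 5.11 = 16.56
α = (k/(k−1))·(1 − Σσ²ᵢ/total variance) = (5/4)·(1 − 6.34/16.56) = 0.771

α = 0.771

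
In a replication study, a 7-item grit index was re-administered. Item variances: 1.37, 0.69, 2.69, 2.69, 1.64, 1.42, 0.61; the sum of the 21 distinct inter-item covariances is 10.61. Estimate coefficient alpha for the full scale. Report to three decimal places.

sum of item variances = 1.37 + 0.69 + 2.69 + 2.69 + 1.64 + 1.42 + 0.61 = 11.11
Sum of distinct covariances = 10.61
σ²_T = sum of item variances + 2·Σcov = 11.11 + 2 × 10.61 = 32.33
α = (7/6)·(1 − 11.11/32.33) = 0.766

α = 0.766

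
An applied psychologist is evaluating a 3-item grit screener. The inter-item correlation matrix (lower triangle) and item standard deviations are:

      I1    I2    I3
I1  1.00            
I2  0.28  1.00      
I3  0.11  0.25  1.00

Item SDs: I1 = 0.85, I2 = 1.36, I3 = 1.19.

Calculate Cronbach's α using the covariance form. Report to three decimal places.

Σσ²ᵢ = 0.85² + 1.36² + 1.19² = 3.9882
Covariances σ_ij = r_ij · s_i · s_j:
  σ(I1,I2) = 0.28 × 0.85 × 1.36 = 0.3237
  σ(I1,I3) = 0.11 × 0.85 × 1.19 = 0.1113
  σ(I2,I3) = 0.25 × 1.36 × 1.19 = 0.4046
σ²_T = Σσ²ᵢ + 2·Σσ_ij = 3.9882 + 2 × 0.8396 = 5.6674
α = (3/2)·(1 − 3.9882/5.6674) = 0.444

Cronbach's α = 0.444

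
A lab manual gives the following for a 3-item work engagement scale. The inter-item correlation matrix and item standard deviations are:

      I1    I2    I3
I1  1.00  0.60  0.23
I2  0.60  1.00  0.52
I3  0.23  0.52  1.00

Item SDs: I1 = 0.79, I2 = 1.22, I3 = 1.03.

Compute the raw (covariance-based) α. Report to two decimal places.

Σσ²ᵢ = 0.79² + 1.22² + 1.03² = 3.1734
Covariances σ_ij = r_ij · s_i · s_j:
  σ(I1,I2) = 0.60 × 0.79 × 1.22 = 0.5783
  σ(I1,I3) = 0.23 × 0.79 × 1.03 = 0.1872
  σ(I2,I3) = 0.52 × 1.22 × 1.03 = 0.6534
σ²_T = Σσ²ᵢ + 2·Σσ_ij = 3.1734 + 2 × 1.4189 = 6.0112
α = (3/2)·(1 − 3.1734/6.0112) = 0.71

α = 0.71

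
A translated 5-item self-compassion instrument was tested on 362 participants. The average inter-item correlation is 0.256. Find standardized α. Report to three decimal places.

Standardized α = k·r̄ / (1 + (k−1)·r̄) = 5 × 0.256 / (1 + 4 × 0.256)
  = 1.2800 / 2.0240 = 0.632

standardized α = 0.632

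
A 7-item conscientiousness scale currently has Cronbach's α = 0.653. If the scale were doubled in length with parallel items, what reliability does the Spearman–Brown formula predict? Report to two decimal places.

Length factor m = 2
α' = m·α / (1 + (m−1)·α)
   = 2 × 0.653 / (1 + (2 − 1) × 0.653)
   = 1.3060 / 1.6530 = 0.79

predicted reliability = 0.79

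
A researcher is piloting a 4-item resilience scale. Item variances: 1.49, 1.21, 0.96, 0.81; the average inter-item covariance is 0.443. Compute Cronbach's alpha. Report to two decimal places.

Cronbach's alpha = 0.72

ΣVar(i) = 1.49 + 1.21 + 0.96 + 0.81 = 4.47
Sum of the 6 distinct covariances = 6 × 0.443 = 2.658
Var(T) = ΣVar(i) + 2·Σcov = 4.47 + 2 × 2.658 = 9.786
α = (4/3)·(1 − 4.47/9.786) = 0.72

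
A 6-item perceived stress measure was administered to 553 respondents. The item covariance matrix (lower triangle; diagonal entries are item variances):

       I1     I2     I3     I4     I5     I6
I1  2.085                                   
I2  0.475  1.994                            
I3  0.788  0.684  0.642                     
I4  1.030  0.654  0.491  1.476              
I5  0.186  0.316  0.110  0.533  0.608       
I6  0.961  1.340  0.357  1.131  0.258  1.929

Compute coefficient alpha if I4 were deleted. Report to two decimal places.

α = 0.75

Remaining items: I1, I2, I3, I5, I6 (k = 5).
Σσ²ᵢ = 2.085 + 1.994 + 0.642 + 0.608 + 1.929 = 7.258
Var(T) = 7.258 + 2 × 5.475 = 18.208
α (item deleted) = (5/4)·(1 − 7.258/18.208) = 0.75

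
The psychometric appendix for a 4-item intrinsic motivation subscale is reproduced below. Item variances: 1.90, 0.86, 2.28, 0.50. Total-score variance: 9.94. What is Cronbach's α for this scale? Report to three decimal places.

Σσᵢ² = 1.90 + 0.86 + 2.28 + 0.50 = 5.54
α = (k/(k−1))·(1 − Σσᵢ²/total variance) = (4/3)·(1 − 5.54/9.94) = 0.590

Cronbach's α = 0.590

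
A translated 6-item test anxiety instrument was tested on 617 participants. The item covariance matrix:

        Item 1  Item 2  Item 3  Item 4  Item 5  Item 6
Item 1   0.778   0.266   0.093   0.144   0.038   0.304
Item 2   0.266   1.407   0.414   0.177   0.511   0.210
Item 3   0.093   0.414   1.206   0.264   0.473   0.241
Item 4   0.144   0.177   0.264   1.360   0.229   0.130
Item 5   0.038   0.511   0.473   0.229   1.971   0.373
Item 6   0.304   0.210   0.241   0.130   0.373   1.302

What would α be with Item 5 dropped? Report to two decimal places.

α = 0.53

Remaining items: Item 1, Item 2, Item 3, Item 4, Item 6 (k = 5).
Σσ²ᵢ = 0.778 + 1.407 + 1.206 + 1.360 + 1.302 = 6.053
σ²_total = 6.053 + 2 × 2.243 = 10.539
α (item deleted) = (5/4)·(1 − 6.053/10.539) = 0.53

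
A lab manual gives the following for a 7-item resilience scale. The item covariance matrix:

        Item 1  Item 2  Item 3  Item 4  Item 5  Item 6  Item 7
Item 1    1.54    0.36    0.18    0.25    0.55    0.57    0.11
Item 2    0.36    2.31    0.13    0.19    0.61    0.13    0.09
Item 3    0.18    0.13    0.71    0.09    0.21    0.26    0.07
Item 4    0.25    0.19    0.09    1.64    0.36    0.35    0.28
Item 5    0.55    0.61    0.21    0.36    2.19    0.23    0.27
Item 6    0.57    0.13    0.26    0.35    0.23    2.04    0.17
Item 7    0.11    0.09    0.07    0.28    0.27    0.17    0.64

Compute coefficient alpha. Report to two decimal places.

ΣVar(i) = 1.54 + 2.31 + 0.71 + 1.64 + 2.19 + 2.04 + 0.64 = 11.07
Sum of off-diagonal covariances = 5.46
Var(T) = 11.07 + 2 × 5.46 = 21.99
α = (k/(k−1))·(1 − ΣVar(i)/Var(T)) = (7/6)·(1 − 11.07/21.99) = 0.58

α = 0.58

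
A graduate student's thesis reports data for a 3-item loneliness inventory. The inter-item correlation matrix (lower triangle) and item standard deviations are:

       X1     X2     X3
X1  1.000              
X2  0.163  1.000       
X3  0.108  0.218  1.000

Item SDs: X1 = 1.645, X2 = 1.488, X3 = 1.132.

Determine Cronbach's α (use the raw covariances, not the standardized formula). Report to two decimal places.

Σσ²ᵢ = 1.645² + 1.488² + 1.132² = 6.2016
Covariances σ_ij = r_ij · s_i · s_j:
  σ(X1,X2) = 0.163 × 1.645 × 1.488 = 0.3990
  σ(X1,X3) = 0.108 × 1.645 × 1.132 = 0.2011
  σ(X2,X3) = 0.218 × 1.488 × 1.132 = 0.3672
σ²_T = Σσ²ᵢ + 2·Σσ_ij = 6.2016 + 2 × 0.9673 = 8.1362
α = (3/2)·(1 − 6.2016/8.1362) = 0.36

α = 0.36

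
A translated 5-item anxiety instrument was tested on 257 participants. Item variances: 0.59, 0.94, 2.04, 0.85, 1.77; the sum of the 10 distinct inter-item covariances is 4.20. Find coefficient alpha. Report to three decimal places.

ΣVar(i) = 0.59 + 0.94 + 2.04 + 0.85 + 1.77 = 6.19
Sum of distinct covariances = 4.20
total variance = ΣVar(i) + 2·Σcov = 6.19 + 2 × 4.20 = 14.59
α = (5/4)·(1 − 6.19/14.59) = 0.720

α = 0.720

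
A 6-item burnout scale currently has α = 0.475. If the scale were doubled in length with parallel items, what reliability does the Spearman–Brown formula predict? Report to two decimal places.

Length factor m = 2
α' = m·α / (1 + (m−1)·α)
   = 2 × 0.475 / (1 + (2 − 1) × 0.475)
   = 0.9500 / 1.4750 = 0.64

predicted reliability = 0.64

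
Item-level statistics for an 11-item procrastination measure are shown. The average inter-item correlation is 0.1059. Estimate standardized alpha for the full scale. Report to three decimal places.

Standardized α = k·r̄ / (1 + (k−1)·r̄) = 11 × 0.1059 / (1 + 10 × 0.1059)
  = 1.1649 / 2.0590 = 0.566

standardized alpha = 0.566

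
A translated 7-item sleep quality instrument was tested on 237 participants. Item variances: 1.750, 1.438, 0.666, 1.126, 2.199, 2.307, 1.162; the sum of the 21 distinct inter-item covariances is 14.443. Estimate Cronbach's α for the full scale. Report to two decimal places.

Cronbach's α = 0.85

sum of item variances = 1.750 + 1.438 + 0.666 + 1.126 + 2.199 + 2.307 + 1.162 = 10.648
Sum of distinct covariances = 14.443
Var(T) = sum of item variances + 2·Σcov = 10.648 + 2 × 14.443 = 39.534
α = (7/6)·(1 − 10.648/39.534) = 0.85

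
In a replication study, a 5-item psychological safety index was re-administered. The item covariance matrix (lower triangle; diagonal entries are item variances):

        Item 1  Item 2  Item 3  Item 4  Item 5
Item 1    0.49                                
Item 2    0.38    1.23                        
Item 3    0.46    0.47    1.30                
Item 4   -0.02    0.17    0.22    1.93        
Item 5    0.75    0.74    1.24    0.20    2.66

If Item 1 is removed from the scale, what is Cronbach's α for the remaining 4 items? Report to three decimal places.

Cronbach's α = 0.614

Remaining items: Item 2, Item 3, Item 4, Item 5 (k = 4).
Σσ²ᵢ = 1.23 + 1.30 + 1.93 + 2.66 = 7.12
σ²_T = 7.12 + 2 × 3.04 = 13.20
α (item deleted) = (4/3)·(1 − 7.12/13.20) = 0.614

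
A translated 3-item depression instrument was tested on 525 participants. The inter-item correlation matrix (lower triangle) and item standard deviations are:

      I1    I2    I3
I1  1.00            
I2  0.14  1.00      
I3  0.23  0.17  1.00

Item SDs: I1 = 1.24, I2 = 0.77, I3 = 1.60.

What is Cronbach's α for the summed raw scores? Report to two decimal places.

α = 0.38

Σσ²ᵢ = 1.24² + 0.77² + 1.60² = 4.6905
Covariances σ_ij = r_ij · s_i · s_j:
  σ(I1,I2) = 0.14 × 1.24 × 0.77 = 0.1337
  σ(I1,I3) = 0.23 × 1.24 × 1.60 = 0.4563
  σ(I2,I3) = 0.17 × 0.77 × 1.60 = 0.2094
σ²_T = Σσ²ᵢ + 2·Σσ_ij = 4.6905 + 2 × 0.7994 = 6.2893
α = (3/2)·(1 − 4.6905/6.2893) = 0.38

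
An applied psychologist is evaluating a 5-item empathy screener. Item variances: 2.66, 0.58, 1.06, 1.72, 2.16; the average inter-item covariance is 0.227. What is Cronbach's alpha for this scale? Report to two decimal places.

Cronbach's alpha = 0.45

Σσ²ᵢ = 2.66 + 0.58 + 1.06 + 1.72 + 2.16 = 8.18
Sum of the 10 distinct covariances = 10 × 0.227 = 2.270
σ²_T = Σσ²ᵢ + 2·Σcov = 8.18 + 2 × 2.270 = 12.720
α = (5/4)·(1 − 8.18/12.720) = 0.45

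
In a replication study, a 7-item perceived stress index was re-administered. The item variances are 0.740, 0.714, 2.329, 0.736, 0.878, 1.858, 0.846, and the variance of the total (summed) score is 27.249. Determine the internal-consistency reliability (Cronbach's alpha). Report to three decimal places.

Cronbach's alpha = 0.820

Σσ²ᵢ = 0.740 + 0.714 + 2.329 + 0.736 + 0.878 + 1.858 + 0.846 = 8.101
α = (k/(k−1))·(1 − Σσ²ᵢ/σ²_T) = (7/6)·(1 − 8.101/27.249) = 0.820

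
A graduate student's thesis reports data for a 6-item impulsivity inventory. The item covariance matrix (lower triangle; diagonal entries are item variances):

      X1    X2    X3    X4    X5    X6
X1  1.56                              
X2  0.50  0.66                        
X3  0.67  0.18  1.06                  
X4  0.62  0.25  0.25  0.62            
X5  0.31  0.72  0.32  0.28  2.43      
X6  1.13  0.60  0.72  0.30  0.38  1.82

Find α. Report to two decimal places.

ΣVar(i) = 1.56 + 0.66 + 1.06 + 0.62 + 2.43 + 1.82 = 8.15
Σ_{i<j} σ_ij = 7.23
σ²_total = 8.15 + 2 × 7.23 = 22.61
α = (k/(k−1))·(1 − ΣVar(i)/σ²_total) = (6/5)·(1 − 8.15/22.61) = 0.77

α = 0.77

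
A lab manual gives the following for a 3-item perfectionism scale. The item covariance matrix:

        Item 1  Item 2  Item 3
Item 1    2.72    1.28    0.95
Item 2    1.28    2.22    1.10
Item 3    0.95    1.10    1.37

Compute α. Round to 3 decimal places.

α = 0.770

ΣVar(i) = 2.72 + 2.22 + 1.37 = 6.31
Sum of the distinct covariances = 3.33
Var(T) = 6.31 + 2 × 3.33 = 12.97
α = (k/(k−1))·(1 − ΣVar(i)/Var(T)) = (3/2)·(1 − 6.31/12.97) = 0.770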